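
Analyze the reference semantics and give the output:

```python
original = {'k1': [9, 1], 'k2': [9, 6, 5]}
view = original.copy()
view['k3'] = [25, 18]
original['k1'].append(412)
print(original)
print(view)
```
{'k1': [9, 1, 412], 'k2': [9, 6, 5]}
{'k1': [9, 1, 412], 'k2': [9, 6, 5], 'k3': [25, 18]}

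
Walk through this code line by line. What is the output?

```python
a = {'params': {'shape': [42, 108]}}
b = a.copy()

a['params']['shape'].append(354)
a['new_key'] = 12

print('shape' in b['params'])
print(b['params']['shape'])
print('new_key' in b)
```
True
[42, 108, 354]
False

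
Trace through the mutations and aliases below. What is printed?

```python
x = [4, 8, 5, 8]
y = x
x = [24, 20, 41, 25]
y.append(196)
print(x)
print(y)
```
[24, 20, 41, 25]
[4, 8, 5, 8, 196]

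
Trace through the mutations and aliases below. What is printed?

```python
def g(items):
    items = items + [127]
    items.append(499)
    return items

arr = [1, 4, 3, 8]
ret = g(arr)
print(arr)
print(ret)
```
[1, 4, 3, 8]
[1, 4, 3, 8, 127, 499]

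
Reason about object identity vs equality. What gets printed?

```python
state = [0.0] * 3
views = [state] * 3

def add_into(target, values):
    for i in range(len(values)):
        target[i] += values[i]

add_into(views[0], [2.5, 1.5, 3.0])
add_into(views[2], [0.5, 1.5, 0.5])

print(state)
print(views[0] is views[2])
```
[3.0, 3.0, 3.5]
True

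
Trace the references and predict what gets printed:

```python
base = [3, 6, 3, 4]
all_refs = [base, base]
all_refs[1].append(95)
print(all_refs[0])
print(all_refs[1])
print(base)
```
[3, 6, 3, 4, 95]
[3, 6, 3, 4, 95]
[3, 6, 3, 4, 95]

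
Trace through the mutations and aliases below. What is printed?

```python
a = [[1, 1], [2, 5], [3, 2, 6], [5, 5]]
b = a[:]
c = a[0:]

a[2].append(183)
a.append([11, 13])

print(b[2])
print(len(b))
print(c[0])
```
[3, 2, 6, 183]
4
[1, 1]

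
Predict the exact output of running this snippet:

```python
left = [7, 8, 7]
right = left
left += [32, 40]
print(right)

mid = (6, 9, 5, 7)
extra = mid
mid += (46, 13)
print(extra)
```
[7, 8, 7, 32, 40]
(6, 9, 5, 7)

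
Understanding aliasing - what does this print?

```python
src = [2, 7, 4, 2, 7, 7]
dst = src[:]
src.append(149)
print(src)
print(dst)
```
[2, 7, 4, 2, 7, 7, 149]
[2, 7, 4, 2, 7, 7]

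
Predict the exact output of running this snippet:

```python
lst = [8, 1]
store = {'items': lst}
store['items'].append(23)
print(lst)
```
[8, 1, 23]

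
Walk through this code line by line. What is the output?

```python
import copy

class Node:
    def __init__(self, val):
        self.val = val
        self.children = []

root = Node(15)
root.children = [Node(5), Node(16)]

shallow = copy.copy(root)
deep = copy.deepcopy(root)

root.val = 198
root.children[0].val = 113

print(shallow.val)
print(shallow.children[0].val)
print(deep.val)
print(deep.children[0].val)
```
15
113
15
5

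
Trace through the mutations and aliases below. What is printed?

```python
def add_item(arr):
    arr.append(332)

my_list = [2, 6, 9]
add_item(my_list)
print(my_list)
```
[2, 6, 9, 332]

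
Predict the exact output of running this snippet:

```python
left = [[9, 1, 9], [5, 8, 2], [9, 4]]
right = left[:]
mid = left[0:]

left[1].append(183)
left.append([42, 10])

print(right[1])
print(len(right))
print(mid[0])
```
[5, 8, 2, 183]
3
[9, 1, 9]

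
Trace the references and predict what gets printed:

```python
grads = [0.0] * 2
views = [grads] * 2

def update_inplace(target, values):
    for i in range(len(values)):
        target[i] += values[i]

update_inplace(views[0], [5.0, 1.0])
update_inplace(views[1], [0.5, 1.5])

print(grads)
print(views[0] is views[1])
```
[5.5, 2.5]
True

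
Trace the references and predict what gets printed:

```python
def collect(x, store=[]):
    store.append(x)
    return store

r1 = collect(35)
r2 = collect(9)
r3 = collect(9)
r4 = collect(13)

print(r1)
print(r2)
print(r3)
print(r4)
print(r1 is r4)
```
[35, 9, 9, 13]
[35, 9, 9, 13]
[35, 9, 9, 13]
[35, 9, 9, 13]
True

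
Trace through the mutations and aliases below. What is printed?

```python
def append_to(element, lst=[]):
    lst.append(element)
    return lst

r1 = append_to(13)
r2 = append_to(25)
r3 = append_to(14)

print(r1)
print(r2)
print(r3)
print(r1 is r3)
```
[13, 25, 14]
[13, 25, 14]
[13, 25, 14]
True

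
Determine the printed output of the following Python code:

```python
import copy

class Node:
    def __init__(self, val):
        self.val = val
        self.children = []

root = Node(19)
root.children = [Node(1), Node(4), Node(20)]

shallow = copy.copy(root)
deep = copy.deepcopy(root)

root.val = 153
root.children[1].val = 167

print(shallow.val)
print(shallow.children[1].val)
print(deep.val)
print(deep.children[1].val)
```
19
167
19
4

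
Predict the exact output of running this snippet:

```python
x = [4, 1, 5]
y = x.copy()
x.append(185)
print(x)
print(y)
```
[4, 1, 5, 185]
[4, 1, 5]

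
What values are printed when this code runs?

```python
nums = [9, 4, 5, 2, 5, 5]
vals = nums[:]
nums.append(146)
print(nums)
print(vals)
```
[9, 4, 5, 2, 5, 5, 146]
[9, 4, 5, 2, 5, 5]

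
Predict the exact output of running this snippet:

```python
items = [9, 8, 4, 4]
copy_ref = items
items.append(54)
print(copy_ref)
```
[9, 8, 4, 4, 54]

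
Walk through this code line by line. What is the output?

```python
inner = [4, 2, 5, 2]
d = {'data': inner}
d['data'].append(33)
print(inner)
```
[4, 2, 5, 2, 33]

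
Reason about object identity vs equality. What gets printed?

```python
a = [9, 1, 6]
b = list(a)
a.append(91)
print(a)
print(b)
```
[9, 1, 6, 91]
[9, 1, 6]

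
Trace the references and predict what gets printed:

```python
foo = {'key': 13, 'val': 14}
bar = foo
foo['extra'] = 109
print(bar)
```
{'key': 13, 'val': 14, 'extra': 109}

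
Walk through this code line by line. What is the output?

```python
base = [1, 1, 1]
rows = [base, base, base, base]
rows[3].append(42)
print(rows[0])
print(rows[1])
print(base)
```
[1, 1, 1, 42]
[1, 1, 1, 42]
[1, 1, 1, 42]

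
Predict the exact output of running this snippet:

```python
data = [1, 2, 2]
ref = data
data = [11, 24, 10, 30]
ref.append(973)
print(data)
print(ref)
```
[11, 24, 10, 30]
[1, 2, 2, 973]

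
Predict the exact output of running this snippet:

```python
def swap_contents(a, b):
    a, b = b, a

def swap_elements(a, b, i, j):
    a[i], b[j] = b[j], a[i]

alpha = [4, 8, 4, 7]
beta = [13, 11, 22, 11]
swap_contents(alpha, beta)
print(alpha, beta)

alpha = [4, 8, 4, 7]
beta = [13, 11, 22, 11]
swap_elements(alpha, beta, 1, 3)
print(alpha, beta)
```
[4, 8, 4, 7] [13, 11, 22, 11]
[4, 11, 4, 7] [13, 11, 22, 8]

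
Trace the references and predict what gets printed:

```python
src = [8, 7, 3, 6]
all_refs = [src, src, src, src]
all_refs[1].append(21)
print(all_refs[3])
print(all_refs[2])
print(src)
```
[8, 7, 3, 6, 21]
[8, 7, 3, 6, 21]
[8, 7, 3, 6, 21]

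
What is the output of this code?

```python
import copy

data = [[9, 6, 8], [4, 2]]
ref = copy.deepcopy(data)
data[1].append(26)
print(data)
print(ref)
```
[[9, 6, 8], [4, 2, 26]]
[[9, 6, 8], [4, 2]]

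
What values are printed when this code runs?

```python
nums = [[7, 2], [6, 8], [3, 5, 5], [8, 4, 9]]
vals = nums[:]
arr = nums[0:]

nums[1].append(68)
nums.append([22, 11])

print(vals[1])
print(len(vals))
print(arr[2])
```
[6, 8, 68]
4
[3, 5, 5]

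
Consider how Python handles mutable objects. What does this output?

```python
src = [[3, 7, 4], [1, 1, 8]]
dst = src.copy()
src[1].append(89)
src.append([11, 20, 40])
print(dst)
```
[[3, 7, 4], [1, 1, 8, 89]]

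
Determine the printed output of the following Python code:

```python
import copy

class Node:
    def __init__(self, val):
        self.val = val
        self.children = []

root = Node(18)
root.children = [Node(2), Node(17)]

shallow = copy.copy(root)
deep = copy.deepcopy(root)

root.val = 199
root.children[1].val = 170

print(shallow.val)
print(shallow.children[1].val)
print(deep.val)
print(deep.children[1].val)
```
18
170
18
17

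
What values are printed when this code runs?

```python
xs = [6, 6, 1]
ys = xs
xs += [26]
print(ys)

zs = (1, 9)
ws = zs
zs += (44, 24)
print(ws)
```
[6, 6, 1, 26]
(1, 9)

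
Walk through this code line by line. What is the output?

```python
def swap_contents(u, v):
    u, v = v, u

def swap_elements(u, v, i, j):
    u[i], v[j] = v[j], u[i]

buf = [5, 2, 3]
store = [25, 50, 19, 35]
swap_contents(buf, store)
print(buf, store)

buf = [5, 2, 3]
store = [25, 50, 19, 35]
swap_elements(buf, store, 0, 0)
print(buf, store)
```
[5, 2, 3] [25, 50, 19, 35]
[25, 2, 3] [5, 50, 19, 35]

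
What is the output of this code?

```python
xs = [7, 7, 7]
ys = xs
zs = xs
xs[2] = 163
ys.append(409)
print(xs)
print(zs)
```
[7, 7, 163, 409]
[7, 7, 163, 409]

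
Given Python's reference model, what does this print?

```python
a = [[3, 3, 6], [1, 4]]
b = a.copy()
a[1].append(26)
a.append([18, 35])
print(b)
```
[[3, 3, 6], [1, 4, 26]]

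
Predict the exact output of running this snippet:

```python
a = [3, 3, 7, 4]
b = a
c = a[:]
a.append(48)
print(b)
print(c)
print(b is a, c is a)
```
[3, 3, 7, 4, 48]
[3, 3, 7, 4]
True False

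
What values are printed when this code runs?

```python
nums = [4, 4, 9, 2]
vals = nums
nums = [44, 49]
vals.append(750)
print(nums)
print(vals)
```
[44, 49]
[4, 4, 9, 2, 750]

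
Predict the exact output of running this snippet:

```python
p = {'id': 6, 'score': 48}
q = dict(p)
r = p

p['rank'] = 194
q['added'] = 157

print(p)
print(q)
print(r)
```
{'id': 6, 'score': 48, 'rank': 194}
{'id': 6, 'score': 48, 'added': 157}
{'id': 6, 'score': 48, 'rank': 194}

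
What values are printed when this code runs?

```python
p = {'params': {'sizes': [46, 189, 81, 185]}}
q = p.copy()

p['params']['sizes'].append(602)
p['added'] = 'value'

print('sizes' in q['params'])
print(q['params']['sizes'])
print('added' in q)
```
True
[46, 189, 81, 185, 602]
False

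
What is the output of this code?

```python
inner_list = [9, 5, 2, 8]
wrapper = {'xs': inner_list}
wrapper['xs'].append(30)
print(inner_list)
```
[9, 5, 2, 8, 30]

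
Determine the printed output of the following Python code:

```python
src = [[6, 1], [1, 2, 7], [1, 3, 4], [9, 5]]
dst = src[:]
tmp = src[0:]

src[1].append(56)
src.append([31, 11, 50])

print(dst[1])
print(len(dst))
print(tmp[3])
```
[1, 2, 7, 56]
4
[9, 5]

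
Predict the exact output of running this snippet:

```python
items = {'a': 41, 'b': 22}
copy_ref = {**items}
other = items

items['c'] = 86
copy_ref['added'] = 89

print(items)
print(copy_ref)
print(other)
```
{'a': 41, 'b': 22, 'c': 86}
{'a': 41, 'b': 22, 'added': 89}
{'a': 41, 'b': 22, 'c': 86}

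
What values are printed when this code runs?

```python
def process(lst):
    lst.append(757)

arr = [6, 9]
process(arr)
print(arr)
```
[6, 9, 757]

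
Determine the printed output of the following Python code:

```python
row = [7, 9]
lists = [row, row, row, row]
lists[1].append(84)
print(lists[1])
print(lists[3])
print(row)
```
[7, 9, 84]
[7, 9, 84]
[7, 9, 84]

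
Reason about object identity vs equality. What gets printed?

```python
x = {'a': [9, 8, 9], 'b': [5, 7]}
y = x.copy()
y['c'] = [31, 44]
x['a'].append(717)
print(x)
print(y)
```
{'a': [9, 8, 9, 717], 'b': [5, 7]}
{'a': [9, 8, 9, 717], 'b': [5, 7], 'c': [31, 44]}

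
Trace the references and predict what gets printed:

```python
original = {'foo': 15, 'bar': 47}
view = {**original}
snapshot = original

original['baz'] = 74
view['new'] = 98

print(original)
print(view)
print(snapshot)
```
{'foo': 15, 'bar': 47, 'baz': 74}
{'foo': 15, 'bar': 47, 'new': 98}
{'foo': 15, 'bar': 47, 'baz': 74}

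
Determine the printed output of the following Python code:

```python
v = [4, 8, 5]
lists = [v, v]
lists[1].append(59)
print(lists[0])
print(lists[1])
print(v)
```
[4, 8, 5, 59]
[4, 8, 5, 59]
[4, 8, 5, 59]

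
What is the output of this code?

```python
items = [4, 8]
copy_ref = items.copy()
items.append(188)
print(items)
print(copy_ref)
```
[4, 8, 188]
[4, 8]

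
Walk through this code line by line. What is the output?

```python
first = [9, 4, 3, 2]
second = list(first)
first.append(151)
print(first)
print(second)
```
[9, 4, 3, 2, 151]
[9, 4, 3, 2]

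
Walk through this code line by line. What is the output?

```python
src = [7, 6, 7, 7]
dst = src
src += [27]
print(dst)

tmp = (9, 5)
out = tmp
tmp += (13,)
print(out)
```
[7, 6, 7, 7, 27]
(9, 5)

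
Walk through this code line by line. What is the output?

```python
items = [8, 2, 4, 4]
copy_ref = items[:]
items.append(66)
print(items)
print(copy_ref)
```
[8, 2, 4, 4, 66]
[8, 2, 4, 4]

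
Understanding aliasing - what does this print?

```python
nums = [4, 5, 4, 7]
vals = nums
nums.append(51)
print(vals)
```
[4, 5, 4, 7, 51]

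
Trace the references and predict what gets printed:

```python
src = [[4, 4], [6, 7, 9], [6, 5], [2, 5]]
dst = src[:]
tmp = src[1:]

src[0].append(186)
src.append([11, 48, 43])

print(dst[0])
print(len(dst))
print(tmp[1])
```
[4, 4, 186]
4
[6, 5]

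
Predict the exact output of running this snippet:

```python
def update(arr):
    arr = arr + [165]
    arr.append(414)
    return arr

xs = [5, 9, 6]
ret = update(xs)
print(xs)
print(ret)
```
[5, 9, 6]
[5, 9, 6, 165, 414]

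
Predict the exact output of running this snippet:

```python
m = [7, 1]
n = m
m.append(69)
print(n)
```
[7, 1, 69]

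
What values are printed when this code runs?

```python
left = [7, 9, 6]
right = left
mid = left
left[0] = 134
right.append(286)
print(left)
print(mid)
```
[134, 9, 6, 286]
[134, 9, 6, 286]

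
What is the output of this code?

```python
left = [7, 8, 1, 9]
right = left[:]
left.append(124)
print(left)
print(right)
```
[7, 8, 1, 9, 124]
[7, 8, 1, 9]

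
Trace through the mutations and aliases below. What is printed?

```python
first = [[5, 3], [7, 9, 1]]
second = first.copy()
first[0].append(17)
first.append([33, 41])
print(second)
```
[[5, 3, 17], [7, 9, 1]]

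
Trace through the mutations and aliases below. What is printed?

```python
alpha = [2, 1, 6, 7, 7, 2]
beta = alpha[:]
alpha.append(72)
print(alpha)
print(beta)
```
[2, 1, 6, 7, 7, 2, 72]
[2, 1, 6, 7, 7, 2]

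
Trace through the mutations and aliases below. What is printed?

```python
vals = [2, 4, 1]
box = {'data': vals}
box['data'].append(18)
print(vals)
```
[2, 4, 1, 18]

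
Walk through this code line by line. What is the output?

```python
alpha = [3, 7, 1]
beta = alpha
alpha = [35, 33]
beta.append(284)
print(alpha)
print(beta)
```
[35, 33]
[3, 7, 1, 284]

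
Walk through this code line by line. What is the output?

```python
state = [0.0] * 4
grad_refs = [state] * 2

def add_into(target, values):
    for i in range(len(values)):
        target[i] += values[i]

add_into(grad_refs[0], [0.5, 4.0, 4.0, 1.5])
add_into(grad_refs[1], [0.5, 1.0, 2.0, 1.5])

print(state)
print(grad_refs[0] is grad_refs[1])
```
[1.0, 5.0, 6.0, 3.0]
True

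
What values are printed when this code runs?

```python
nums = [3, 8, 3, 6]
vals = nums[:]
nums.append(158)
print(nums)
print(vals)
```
[3, 8, 3, 6, 158]
[3, 8, 3, 6]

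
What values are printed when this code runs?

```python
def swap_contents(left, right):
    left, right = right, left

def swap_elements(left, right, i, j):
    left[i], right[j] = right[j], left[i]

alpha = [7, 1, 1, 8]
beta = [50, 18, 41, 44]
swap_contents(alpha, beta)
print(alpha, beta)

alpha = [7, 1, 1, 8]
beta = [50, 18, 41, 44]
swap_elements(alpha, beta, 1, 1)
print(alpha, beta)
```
[7, 1, 1, 8] [50, 18, 41, 44]
[7, 18, 1, 8] [50, 1, 41, 44]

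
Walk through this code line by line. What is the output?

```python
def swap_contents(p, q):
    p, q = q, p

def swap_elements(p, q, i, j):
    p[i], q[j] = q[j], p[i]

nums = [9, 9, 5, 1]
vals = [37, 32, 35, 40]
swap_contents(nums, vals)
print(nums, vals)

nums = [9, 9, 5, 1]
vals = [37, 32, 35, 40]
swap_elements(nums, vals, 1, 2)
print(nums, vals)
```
[9, 9, 5, 1] [37, 32, 35, 40]
[9, 35, 5, 1] [37, 32, 9, 40]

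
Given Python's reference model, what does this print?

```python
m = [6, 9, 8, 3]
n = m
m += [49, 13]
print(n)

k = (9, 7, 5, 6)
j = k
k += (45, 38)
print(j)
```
[6, 9, 8, 3, 49, 13]
(9, 7, 5, 6)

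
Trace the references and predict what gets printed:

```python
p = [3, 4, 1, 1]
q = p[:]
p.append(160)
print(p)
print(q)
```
[3, 4, 1, 1, 160]
[3, 4, 1, 1]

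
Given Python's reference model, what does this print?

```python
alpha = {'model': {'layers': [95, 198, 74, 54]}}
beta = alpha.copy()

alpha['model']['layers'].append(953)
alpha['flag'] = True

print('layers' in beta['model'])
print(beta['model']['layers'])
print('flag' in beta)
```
True
[95, 198, 74, 54, 953]
False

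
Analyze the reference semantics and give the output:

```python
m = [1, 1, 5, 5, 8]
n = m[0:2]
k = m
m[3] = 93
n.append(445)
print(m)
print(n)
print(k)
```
[1, 1, 5, 93, 8]
[1, 1, 445]
[1, 1, 5, 93, 8]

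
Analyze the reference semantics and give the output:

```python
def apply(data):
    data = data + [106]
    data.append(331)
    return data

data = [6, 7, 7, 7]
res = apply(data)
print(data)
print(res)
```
[6, 7, 7, 7]
[6, 7, 7, 7, 106, 331]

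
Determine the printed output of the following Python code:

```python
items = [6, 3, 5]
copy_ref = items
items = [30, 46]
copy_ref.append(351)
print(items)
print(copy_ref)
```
[30, 46]
[6, 3, 5, 351]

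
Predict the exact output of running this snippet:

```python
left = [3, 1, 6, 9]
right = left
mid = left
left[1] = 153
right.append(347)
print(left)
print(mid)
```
[3, 153, 6, 9, 347]
[3, 153, 6, 9, 347]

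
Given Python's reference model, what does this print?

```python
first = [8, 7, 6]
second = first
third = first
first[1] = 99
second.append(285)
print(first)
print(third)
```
[8, 99, 6, 285]
[8, 99, 6, 285]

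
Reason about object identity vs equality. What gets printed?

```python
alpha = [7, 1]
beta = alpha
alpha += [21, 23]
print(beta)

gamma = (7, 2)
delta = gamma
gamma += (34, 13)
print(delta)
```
[7, 1, 21, 23]
(7, 2)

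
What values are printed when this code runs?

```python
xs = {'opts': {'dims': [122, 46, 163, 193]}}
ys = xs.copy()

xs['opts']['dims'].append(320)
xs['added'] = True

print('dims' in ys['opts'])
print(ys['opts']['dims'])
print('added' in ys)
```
True
[122, 46, 163, 193, 320]
False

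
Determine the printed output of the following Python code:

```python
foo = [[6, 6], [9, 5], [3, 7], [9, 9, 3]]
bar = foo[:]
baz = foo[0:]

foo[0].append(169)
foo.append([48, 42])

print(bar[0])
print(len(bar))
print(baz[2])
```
[6, 6, 169]
4
[3, 7]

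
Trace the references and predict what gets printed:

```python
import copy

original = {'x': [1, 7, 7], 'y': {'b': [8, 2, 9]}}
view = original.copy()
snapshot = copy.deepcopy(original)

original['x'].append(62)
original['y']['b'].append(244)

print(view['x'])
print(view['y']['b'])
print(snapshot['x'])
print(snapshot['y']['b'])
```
[1, 7, 7, 62]
[8, 2, 9, 244]
[1, 7, 7]
[8, 2, 9]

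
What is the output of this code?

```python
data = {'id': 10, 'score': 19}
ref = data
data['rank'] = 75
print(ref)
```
{'id': 10, 'score': 19, 'rank': 75}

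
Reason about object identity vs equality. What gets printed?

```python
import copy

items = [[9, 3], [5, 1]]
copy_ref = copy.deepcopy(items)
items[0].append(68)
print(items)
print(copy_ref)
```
[[9, 3, 68], [5, 1]]
[[9, 3], [5, 1]]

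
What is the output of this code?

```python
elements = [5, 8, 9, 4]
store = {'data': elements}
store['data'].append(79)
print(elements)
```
[5, 8, 9, 4, 79]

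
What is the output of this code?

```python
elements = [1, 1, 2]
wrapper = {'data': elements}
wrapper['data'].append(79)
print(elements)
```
[1, 1, 2, 79]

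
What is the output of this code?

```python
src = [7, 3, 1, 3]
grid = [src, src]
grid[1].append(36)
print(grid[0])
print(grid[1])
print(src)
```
[7, 3, 1, 3, 36]
[7, 3, 1, 3, 36]
[7, 3, 1, 3, 36]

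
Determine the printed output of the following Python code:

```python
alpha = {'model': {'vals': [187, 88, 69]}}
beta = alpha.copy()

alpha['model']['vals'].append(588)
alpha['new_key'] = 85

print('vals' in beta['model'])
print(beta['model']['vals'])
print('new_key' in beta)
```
True
[187, 88, 69, 588]
False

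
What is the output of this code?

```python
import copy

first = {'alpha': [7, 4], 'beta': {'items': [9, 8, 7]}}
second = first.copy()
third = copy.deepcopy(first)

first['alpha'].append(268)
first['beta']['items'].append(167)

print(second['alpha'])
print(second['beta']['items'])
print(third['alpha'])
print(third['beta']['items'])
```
[7, 4, 268]
[9, 8, 7, 167]
[7, 4]
[9, 8, 7]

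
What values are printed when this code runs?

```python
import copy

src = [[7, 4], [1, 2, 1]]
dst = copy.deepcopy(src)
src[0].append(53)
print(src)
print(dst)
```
[[7, 4, 53], [1, 2, 1]]
[[7, 4], [1, 2, 1]]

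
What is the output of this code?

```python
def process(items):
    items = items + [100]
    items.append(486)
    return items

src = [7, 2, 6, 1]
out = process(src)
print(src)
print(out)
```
[7, 2, 6, 1]
[7, 2, 6, 1, 100, 486]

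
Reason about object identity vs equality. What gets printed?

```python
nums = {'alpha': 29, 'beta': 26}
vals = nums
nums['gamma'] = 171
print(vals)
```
{'alpha': 29, 'beta': 26, 'gamma': 171}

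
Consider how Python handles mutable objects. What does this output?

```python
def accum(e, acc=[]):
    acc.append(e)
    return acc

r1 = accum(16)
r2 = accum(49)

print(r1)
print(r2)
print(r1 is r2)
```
[16, 49]
[16, 49]
True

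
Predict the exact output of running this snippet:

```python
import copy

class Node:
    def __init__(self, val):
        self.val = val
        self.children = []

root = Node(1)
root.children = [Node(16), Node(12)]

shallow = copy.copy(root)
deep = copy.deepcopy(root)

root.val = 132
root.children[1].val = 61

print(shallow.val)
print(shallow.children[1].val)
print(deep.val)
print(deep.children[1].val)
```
1
61
1
12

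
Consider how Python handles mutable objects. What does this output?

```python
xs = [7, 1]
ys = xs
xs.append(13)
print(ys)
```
[7, 1, 13]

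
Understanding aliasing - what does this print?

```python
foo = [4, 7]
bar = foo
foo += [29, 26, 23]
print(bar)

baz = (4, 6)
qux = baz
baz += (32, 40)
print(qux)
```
[4, 7, 29, 26, 23]
(4, 6)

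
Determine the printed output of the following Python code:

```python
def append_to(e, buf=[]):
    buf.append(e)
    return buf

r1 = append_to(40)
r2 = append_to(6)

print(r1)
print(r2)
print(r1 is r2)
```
[40, 6]
[40, 6]
True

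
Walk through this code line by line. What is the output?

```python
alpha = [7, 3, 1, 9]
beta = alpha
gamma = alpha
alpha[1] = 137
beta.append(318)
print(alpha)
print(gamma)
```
[7, 137, 1, 9, 318]
[7, 137, 1, 9, 318]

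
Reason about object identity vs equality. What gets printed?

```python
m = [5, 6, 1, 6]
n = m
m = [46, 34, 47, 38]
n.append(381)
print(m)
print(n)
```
[46, 34, 47, 38]
[5, 6, 1, 6, 381]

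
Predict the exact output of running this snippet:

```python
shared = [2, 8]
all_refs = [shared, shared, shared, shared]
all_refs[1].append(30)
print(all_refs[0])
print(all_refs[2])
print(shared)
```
[2, 8, 30]
[2, 8, 30]
[2, 8, 30]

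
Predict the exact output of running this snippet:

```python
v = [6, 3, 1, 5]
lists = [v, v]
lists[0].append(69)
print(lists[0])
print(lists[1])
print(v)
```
[6, 3, 1, 5, 69]
[6, 3, 1, 5, 69]
[6, 3, 1, 5, 69]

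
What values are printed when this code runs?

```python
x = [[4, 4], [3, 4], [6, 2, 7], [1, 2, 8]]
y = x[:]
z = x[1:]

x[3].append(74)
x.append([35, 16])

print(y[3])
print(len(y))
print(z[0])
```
[1, 2, 8, 74]
4
[3, 4]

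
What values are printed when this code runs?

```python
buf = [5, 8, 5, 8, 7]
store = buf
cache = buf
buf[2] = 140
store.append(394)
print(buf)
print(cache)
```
[5, 8, 140, 8, 7, 394]
[5, 8, 140, 8, 7, 394]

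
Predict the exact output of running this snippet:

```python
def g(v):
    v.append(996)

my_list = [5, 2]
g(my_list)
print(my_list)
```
[5, 2, 996]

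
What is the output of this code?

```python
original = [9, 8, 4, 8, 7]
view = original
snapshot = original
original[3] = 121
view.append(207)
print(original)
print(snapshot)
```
[9, 8, 4, 121, 7, 207]
[9, 8, 4, 121, 7, 207]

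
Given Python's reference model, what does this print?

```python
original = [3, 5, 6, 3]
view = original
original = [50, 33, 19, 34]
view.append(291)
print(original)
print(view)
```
[50, 33, 19, 34]
[3, 5, 6, 3, 291]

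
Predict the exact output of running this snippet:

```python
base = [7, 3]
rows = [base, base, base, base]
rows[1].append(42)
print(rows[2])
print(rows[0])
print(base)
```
[7, 3, 42]
[7, 3, 42]
[7, 3, 42]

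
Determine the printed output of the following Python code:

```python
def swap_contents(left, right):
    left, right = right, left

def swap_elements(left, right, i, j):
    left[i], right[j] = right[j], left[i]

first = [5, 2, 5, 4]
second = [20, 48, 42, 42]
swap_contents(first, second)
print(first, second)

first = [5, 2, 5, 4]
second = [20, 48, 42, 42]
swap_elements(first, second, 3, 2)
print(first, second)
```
[5, 2, 5, 4] [20, 48, 42, 42]
[5, 2, 5, 42] [20, 48, 4, 42]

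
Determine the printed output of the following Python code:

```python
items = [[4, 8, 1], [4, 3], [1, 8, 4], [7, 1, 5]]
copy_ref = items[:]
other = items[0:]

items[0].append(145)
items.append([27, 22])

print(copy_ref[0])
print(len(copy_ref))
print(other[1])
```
[4, 8, 1, 145]
4
[4, 3]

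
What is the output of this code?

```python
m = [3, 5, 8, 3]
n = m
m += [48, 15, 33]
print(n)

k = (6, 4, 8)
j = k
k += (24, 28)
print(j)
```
[3, 5, 8, 3, 48, 15, 33]
(6, 4, 8)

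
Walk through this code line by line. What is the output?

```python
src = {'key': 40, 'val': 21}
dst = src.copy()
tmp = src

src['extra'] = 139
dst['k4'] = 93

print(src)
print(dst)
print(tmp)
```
{'key': 40, 'val': 21, 'extra': 139}
{'key': 40, 'val': 21, 'k4': 93}
{'key': 40, 'val': 21, 'extra': 139}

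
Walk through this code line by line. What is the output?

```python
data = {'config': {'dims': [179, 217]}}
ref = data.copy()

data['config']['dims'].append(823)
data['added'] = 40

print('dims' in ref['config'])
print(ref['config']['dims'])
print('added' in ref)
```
True
[179, 217, 823]
False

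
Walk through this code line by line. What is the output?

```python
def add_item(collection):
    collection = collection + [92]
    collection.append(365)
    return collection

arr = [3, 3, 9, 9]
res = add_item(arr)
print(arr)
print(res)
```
[3, 3, 9, 9]
[3, 3, 9, 9, 92, 365]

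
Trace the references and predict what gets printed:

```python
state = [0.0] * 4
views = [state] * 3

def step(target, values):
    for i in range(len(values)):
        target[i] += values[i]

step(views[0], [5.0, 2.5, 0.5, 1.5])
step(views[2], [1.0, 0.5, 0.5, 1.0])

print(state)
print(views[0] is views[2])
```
[6.0, 3.0, 1.0, 2.5]
True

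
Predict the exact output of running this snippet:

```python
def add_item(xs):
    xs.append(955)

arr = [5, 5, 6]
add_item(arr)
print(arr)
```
[5, 5, 6, 955]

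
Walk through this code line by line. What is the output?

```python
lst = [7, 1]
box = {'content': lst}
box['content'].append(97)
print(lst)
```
[7, 1, 97]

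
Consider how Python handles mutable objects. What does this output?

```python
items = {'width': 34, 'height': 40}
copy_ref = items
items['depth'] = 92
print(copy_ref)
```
{'width': 34, 'height': 40, 'depth': 92}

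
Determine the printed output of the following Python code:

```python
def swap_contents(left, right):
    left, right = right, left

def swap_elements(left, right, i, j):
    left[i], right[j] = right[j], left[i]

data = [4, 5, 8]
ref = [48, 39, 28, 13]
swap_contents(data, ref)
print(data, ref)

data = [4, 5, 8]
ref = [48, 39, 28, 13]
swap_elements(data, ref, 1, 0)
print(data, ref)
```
[4, 5, 8] [48, 39, 28, 13]
[4, 48, 8] [5, 39, 28, 13]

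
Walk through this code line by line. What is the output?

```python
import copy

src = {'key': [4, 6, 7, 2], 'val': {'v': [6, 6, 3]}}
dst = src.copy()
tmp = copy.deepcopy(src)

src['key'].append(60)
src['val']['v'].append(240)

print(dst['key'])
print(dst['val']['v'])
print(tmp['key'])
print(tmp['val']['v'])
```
[4, 6, 7, 2, 60]
[6, 6, 3, 240]
[4, 6, 7, 2]
[6, 6, 3]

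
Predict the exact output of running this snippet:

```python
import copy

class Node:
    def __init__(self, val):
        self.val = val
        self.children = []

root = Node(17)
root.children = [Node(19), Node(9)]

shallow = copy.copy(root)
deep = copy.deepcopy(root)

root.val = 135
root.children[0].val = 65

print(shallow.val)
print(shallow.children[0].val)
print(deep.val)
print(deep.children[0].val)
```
17
65
17
19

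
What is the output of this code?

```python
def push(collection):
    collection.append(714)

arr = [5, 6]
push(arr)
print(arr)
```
[5, 6, 714]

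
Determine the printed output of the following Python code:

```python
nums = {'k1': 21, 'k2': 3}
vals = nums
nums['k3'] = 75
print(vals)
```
{'k1': 21, 'k2': 3, 'k3': 75}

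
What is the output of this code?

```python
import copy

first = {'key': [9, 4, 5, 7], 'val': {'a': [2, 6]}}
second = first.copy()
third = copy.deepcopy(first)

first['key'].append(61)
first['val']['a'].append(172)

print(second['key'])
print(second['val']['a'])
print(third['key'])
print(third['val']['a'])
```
[9, 4, 5, 7, 61]
[2, 6, 172]
[9, 4, 5, 7]
[2, 6]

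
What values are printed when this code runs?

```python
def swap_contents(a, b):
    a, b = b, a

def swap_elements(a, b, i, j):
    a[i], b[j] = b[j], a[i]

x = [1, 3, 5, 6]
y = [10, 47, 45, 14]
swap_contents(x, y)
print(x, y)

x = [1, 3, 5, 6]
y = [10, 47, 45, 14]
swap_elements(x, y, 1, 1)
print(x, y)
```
[1, 3, 5, 6] [10, 47, 45, 14]
[1, 47, 5, 6] [10, 3, 45, 14]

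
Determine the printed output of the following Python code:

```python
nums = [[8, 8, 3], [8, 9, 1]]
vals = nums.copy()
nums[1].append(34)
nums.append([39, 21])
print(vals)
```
[[8, 8, 3], [8, 9, 1, 34]]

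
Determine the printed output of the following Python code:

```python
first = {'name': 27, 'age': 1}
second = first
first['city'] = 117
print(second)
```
{'name': 27, 'age': 1, 'city': 117}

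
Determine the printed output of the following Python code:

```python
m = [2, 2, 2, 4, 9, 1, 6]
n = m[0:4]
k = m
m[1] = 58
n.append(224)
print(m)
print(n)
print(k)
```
[2, 58, 2, 4, 9, 1, 6]
[2, 2, 2, 4, 224]
[2, 58, 2, 4, 9, 1, 6]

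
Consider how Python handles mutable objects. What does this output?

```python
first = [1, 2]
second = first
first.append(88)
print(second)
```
[1, 2, 88]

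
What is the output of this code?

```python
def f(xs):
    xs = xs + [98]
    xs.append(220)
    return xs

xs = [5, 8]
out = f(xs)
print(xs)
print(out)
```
[5, 8]
[5, 8, 98, 220]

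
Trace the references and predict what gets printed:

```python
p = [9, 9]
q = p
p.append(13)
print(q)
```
[9, 9, 13]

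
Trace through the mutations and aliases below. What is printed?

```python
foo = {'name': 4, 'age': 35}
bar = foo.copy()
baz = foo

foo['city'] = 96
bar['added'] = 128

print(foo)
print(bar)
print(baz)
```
{'name': 4, 'age': 35, 'city': 96}
{'name': 4, 'age': 35, 'added': 128}
{'name': 4, 'age': 35, 'city': 96}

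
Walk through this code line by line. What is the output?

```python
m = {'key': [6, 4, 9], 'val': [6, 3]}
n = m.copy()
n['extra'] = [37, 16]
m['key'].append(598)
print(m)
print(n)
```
{'key': [6, 4, 9, 598], 'val': [6, 3]}
{'key': [6, 4, 9, 598], 'val': [6, 3], 'extra': [37, 16]}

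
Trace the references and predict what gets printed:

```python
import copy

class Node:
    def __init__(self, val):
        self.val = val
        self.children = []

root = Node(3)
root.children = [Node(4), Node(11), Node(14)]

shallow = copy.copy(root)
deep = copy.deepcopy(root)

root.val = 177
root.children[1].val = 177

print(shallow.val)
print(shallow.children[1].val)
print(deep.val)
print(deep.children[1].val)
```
3
177
3
11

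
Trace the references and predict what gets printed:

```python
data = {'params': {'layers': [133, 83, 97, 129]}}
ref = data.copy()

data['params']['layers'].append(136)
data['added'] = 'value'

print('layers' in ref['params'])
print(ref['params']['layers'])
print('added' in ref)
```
True
[133, 83, 97, 129, 136]
False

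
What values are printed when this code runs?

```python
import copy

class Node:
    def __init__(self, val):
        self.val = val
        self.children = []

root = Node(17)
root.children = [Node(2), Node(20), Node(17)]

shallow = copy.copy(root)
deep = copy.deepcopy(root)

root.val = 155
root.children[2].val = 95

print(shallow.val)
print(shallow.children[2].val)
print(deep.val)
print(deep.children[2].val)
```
17
95
17
17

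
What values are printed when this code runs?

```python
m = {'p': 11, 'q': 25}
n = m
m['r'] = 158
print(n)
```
{'p': 11, 'q': 25, 'r': 158}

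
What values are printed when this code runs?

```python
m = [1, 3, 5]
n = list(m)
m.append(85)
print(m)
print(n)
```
[1, 3, 5, 85]
[1, 3, 5]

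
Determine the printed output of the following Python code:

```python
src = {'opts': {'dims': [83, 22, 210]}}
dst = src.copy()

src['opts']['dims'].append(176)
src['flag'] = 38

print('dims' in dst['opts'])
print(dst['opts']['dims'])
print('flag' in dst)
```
True
[83, 22, 210, 176]
False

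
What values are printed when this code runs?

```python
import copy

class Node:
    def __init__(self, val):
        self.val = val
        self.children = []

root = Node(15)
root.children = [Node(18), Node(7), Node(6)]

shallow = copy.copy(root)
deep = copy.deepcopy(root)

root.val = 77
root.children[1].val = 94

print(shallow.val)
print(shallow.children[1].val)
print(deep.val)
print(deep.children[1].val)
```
15
94
15
7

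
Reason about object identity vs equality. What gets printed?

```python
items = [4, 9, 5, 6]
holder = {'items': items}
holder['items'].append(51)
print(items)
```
[4, 9, 5, 6, 51]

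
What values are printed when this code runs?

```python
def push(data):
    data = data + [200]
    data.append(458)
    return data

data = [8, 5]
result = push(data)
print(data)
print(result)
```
[8, 5]
[8, 5, 200, 458]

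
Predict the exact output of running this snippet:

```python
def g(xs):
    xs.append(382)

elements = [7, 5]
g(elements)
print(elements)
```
[7, 5, 382]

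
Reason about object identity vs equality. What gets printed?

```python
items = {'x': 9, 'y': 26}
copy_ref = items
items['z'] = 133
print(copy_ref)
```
{'x': 9, 'y': 26, 'z': 133}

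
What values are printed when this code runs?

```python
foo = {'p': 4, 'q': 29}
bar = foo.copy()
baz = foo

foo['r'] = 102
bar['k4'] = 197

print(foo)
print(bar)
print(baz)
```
{'p': 4, 'q': 29, 'r': 102}
{'p': 4, 'q': 29, 'k4': 197}
{'p': 4, 'q': 29, 'r': 102}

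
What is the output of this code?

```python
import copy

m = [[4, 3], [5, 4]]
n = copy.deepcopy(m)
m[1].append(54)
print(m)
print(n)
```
[[4, 3], [5, 4, 54]]
[[4, 3], [5, 4]]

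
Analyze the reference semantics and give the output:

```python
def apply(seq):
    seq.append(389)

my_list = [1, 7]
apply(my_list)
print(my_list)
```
[1, 7, 389]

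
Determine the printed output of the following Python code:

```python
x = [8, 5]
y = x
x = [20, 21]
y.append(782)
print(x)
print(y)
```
[20, 21]
[8, 5, 782]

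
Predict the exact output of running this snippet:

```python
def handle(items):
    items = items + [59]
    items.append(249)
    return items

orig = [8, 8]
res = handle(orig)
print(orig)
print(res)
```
[8, 8]
[8, 8, 59, 249]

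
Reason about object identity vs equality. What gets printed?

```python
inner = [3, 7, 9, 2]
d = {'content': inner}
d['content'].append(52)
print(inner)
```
[3, 7, 9, 2, 52]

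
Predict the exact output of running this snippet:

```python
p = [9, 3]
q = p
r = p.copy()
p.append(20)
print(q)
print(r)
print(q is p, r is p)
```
[9, 3, 20]
[9, 3]
True False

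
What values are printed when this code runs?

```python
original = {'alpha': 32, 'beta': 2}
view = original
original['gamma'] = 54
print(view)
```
{'alpha': 32, 'beta': 2, 'gamma': 54}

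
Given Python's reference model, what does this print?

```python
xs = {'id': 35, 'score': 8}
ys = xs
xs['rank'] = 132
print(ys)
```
{'id': 35, 'score': 8, 'rank': 132}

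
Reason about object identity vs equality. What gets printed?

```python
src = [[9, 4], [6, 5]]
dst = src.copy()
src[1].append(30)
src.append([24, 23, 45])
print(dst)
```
[[9, 4], [6, 5, 30]]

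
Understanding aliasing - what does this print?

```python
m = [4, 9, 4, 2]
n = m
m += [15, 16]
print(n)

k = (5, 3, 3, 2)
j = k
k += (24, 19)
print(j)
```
[4, 9, 4, 2, 15, 16]
(5, 3, 3, 2)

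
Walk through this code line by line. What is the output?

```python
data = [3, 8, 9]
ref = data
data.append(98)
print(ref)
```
[3, 8, 9, 98]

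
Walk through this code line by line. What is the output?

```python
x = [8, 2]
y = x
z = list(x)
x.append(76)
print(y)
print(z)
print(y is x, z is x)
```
[8, 2, 76]
[8, 2]
True False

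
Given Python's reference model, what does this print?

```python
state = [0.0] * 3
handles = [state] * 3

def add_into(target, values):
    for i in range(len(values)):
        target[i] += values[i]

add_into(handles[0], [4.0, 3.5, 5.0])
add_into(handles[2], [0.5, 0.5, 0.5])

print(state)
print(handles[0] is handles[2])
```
[4.5, 4.0, 5.5]
True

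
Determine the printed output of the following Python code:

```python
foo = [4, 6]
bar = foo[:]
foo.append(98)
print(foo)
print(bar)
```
[4, 6, 98]
[4, 6]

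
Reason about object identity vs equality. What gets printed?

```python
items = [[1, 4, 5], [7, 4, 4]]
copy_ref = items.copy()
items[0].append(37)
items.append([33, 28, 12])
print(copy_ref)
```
[[1, 4, 5, 37], [7, 4, 4]]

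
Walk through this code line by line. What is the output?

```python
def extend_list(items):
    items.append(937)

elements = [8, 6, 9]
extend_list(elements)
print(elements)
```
[8, 6, 9, 937]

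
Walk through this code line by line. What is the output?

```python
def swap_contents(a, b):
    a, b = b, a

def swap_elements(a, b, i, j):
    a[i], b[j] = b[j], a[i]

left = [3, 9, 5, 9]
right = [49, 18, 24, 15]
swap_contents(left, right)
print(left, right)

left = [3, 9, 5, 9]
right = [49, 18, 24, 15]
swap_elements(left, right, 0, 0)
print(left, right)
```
[3, 9, 5, 9] [49, 18, 24, 15]
[49, 9, 5, 9] [3, 18, 24, 15]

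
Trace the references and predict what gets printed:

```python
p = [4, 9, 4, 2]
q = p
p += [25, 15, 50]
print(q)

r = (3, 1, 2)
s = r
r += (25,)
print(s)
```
[4, 9, 4, 2, 25, 15, 50]
(3, 1, 2)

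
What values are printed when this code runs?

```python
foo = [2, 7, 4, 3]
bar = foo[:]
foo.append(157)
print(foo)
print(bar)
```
[2, 7, 4, 3, 157]
[2, 7, 4, 3]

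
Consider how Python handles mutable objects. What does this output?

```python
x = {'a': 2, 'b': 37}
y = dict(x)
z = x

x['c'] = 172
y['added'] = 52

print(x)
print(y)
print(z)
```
{'a': 2, 'b': 37, 'c': 172}
{'a': 2, 'b': 37, 'added': 52}
{'a': 2, 'b': 37, 'c': 172}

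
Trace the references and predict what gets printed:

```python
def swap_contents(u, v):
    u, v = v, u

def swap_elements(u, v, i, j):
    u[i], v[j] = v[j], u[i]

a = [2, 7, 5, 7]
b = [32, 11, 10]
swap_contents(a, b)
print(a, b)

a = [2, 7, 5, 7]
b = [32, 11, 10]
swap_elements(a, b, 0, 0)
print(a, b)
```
[2, 7, 5, 7] [32, 11, 10]
[32, 7, 5, 7] [2, 11, 10]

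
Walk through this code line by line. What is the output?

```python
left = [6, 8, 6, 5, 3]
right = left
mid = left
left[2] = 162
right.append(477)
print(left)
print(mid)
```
[6, 8, 162, 5, 3, 477]
[6, 8, 162, 5, 3, 477]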